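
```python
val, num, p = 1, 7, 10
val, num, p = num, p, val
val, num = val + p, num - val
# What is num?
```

Trace (tracking num):
val, num, p = (1, 7, 10)  # -> val = 1, num = 7, p = 10
val, num, p = (num, p, val)  # -> val = 7, num = 10, p = 1
val, num = (val + p, num - val)  # -> val = 8, num = 3

Answer: 3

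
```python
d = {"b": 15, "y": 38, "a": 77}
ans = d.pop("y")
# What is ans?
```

Answer: 38

Derivation:
Trace (tracking ans):
d = {'b': 15, 'y': 38, 'a': 77}  # -> d = {'b': 15, 'y': 38, 'a': 77}
ans = d.pop('y')  # -> ans = 38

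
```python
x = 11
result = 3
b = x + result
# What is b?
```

Trace (tracking b):
x = 11  # -> x = 11
result = 3  # -> result = 3
b = x + result  # -> b = 14

Answer: 14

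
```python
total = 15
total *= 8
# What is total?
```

Answer: 120

Derivation:
Trace (tracking total):
total = 15  # -> total = 15
total *= 8  # -> total = 120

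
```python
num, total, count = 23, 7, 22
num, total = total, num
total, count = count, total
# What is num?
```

Answer: 7

Derivation:
Trace (tracking num):
num, total, count = (23, 7, 22)  # -> num = 23, total = 7, count = 22
num, total = (total, num)  # -> num = 7, total = 23
total, count = (count, total)  # -> total = 22, count = 23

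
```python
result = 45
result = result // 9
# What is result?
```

Trace (tracking result):
result = 45  # -> result = 45
result = result // 9  # -> result = 5

Answer: 5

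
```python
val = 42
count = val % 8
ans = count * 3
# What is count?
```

Trace (tracking count):
val = 42  # -> val = 42
count = val % 8  # -> count = 2
ans = count * 3  # -> ans = 6

Answer: 2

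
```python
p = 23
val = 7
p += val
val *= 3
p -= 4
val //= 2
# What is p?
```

Trace (tracking p):
p = 23  # -> p = 23
val = 7  # -> val = 7
p += val  # -> p = 30
val *= 3  # -> val = 21
p -= 4  # -> p = 26
val //= 2  # -> val = 10

Answer: 26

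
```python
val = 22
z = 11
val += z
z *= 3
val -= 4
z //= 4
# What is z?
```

Answer: 8

Derivation:
Trace (tracking z):
val = 22  # -> val = 22
z = 11  # -> z = 11
val += z  # -> val = 33
z *= 3  # -> z = 33
val -= 4  # -> val = 29
z //= 4  # -> z = 8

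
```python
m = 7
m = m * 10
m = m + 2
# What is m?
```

Trace (tracking m):
m = 7  # -> m = 7
m = m * 10  # -> m = 70
m = m + 2  # -> m = 72

Answer: 72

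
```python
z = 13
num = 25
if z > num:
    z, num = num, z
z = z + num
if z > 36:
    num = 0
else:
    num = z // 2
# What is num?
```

Answer: 0

Derivation:
Trace (tracking num):
z = 13  # -> z = 13
num = 25  # -> num = 25
if z > num:  # condition is False
z = z + num  # -> z = 38
if z > 36:  # condition is True
    num = 0  # -> num = 0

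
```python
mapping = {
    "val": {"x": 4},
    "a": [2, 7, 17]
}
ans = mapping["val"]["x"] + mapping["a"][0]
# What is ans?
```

Trace (tracking ans):
mapping = {'val': {'x': 4}, 'a': [2, 7, 17]}  # -> mapping = {'val': {'x': 4}, 'a': [2, 7, 17]}
ans = mapping['val']['x'] + mapping['a'][0]  # -> ans = 6

Answer: 6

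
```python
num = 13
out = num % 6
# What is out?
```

Answer: 1

Derivation:
Trace (tracking out):
num = 13  # -> num = 13
out = num % 6  # -> out = 1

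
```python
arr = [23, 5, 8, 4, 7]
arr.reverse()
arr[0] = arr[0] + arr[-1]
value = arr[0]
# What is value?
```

Answer: 30

Derivation:
Trace (tracking value):
arr = [23, 5, 8, 4, 7]  # -> arr = [23, 5, 8, 4, 7]
arr.reverse()  # -> arr = [7, 4, 8, 5, 23]
arr[0] = arr[0] + arr[-1]  # -> arr = [30, 4, 8, 5, 23]
value = arr[0]  # -> value = 30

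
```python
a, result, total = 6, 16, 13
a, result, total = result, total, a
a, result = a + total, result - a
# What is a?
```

Answer: 22

Derivation:
Trace (tracking a):
a, result, total = (6, 16, 13)  # -> a = 6, result = 16, total = 13
a, result, total = (result, total, a)  # -> a = 16, result = 13, total = 6
a, result = (a + total, result - a)  # -> a = 22, result = -3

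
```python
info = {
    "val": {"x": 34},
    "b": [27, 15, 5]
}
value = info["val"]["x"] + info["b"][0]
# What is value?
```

Answer: 61

Derivation:
Trace (tracking value):
info = {'val': {'x': 34}, 'b': [27, 15, 5]}  # -> info = {'val': {'x': 34}, 'b': [27, 15, 5]}
value = info['val']['x'] + info['b'][0]  # -> value = 61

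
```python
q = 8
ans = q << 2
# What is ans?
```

Trace (tracking ans):
q = 8  # -> q = 8
ans = q << 2  # -> ans = 32

Answer: 32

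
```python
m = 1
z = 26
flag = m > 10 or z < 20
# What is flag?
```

Trace (tracking flag):
m = 1  # -> m = 1
z = 26  # -> z = 26
flag = m > 10 or z < 20  # -> flag = False

Answer: False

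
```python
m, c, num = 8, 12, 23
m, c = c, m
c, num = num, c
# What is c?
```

Trace (tracking c):
m, c, num = (8, 12, 23)  # -> m = 8, c = 12, num = 23
m, c = (c, m)  # -> m = 12, c = 8
c, num = (num, c)  # -> c = 23, num = 8

Answer: 23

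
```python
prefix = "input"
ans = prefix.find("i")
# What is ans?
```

Answer: 0

Derivation:
Trace (tracking ans):
prefix = 'input'  # -> prefix = 'input'
ans = prefix.find('i')  # -> ans = 0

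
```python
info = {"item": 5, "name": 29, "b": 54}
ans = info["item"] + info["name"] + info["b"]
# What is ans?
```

Answer: 88

Derivation:
Trace (tracking ans):
info = {'item': 5, 'name': 29, 'b': 54}  # -> info = {'item': 5, 'name': 29, 'b': 54}
ans = info['item'] + info['name'] + info['b']  # -> ans = 88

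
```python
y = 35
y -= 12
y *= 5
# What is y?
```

Answer: 115

Derivation:
Trace (tracking y):
y = 35  # -> y = 35
y -= 12  # -> y = 23
y *= 5  # -> y = 115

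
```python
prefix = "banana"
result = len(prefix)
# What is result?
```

Answer: 6

Derivation:
Trace (tracking result):
prefix = 'banana'  # -> prefix = 'banana'
result = len(prefix)  # -> result = 6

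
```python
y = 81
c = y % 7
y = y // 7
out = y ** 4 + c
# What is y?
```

Answer: 11

Derivation:
Trace (tracking y):
y = 81  # -> y = 81
c = y % 7  # -> c = 4
y = y // 7  # -> y = 11
out = y ** 4 + c  # -> out = 14645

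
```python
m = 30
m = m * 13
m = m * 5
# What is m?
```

Trace (tracking m):
m = 30  # -> m = 30
m = m * 13  # -> m = 390
m = m * 5  # -> m = 1950

Answer: 1950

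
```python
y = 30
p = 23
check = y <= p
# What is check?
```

Trace (tracking check):
y = 30  # -> y = 30
p = 23  # -> p = 23
check = y <= p  # -> check = False

Answer: False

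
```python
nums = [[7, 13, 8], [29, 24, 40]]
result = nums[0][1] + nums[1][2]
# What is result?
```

Answer: 53

Derivation:
Trace (tracking result):
nums = [[7, 13, 8], [29, 24, 40]]  # -> nums = [[7, 13, 8], [29, 24, 40]]
result = nums[0][1] + nums[1][2]  # -> result = 53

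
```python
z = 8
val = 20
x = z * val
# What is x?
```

Trace (tracking x):
z = 8  # -> z = 8
val = 20  # -> val = 20
x = z * val  # -> x = 160

Answer: 160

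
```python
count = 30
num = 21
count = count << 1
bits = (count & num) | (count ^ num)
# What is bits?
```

Answer: 61

Derivation:
Trace (tracking bits):
count = 30  # -> count = 30
num = 21  # -> num = 21
count = count << 1  # -> count = 60
bits = count & num | count ^ num  # -> bits = 61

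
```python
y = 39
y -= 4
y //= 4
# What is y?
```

Answer: 8

Derivation:
Trace (tracking y):
y = 39  # -> y = 39
y -= 4  # -> y = 35
y //= 4  # -> y = 8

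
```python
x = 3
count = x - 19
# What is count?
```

Trace (tracking count):
x = 3  # -> x = 3
count = x - 19  # -> count = -16

Answer: -16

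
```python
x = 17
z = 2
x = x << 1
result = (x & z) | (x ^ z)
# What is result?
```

Trace (tracking result):
x = 17  # -> x = 17
z = 2  # -> z = 2
x = x << 1  # -> x = 34
result = x & z | x ^ z  # -> result = 34

Answer: 34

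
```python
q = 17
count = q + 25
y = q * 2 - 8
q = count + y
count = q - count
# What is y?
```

Answer: 26

Derivation:
Trace (tracking y):
q = 17  # -> q = 17
count = q + 25  # -> count = 42
y = q * 2 - 8  # -> y = 26
q = count + y  # -> q = 68
count = q - count  # -> count = 26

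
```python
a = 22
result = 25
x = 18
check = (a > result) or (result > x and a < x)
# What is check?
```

Answer: False

Derivation:
Trace (tracking check):
a = 22  # -> a = 22
result = 25  # -> result = 25
x = 18  # -> x = 18
check = a > result or (result > x and a < x)  # -> check = False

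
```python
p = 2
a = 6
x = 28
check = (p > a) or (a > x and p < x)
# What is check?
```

Trace (tracking check):
p = 2  # -> p = 2
a = 6  # -> a = 6
x = 28  # -> x = 28
check = p > a or (a > x and p < x)  # -> check = False

Answer: False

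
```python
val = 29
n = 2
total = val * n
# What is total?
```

Answer: 58

Derivation:
Trace (tracking total):
val = 29  # -> val = 29
n = 2  # -> n = 2
total = val * n  # -> total = 58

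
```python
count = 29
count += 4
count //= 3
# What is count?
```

Answer: 11

Derivation:
Trace (tracking count):
count = 29  # -> count = 29
count += 4  # -> count = 33
count //= 3  # -> count = 11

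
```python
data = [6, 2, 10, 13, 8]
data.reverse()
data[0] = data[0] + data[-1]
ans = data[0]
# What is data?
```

Answer: [14, 13, 10, 2, 6]

Derivation:
Trace (tracking data):
data = [6, 2, 10, 13, 8]  # -> data = [6, 2, 10, 13, 8]
data.reverse()  # -> data = [8, 13, 10, 2, 6]
data[0] = data[0] + data[-1]  # -> data = [14, 13, 10, 2, 6]
ans = data[0]  # -> ans = 14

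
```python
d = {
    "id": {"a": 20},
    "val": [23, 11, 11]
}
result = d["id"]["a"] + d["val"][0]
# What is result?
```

Trace (tracking result):
d = {'id': {'a': 20}, 'val': [23, 11, 11]}  # -> d = {'id': {'a': 20}, 'val': [23, 11, 11]}
result = d['id']['a'] + d['val'][0]  # -> result = 43

Answer: 43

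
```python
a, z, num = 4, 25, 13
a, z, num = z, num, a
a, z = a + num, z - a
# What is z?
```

Trace (tracking z):
a, z, num = (4, 25, 13)  # -> a = 4, z = 25, num = 13
a, z, num = (z, num, a)  # -> a = 25, z = 13, num = 4
a, z = (a + num, z - a)  # -> a = 29, z = -12

Answer: -12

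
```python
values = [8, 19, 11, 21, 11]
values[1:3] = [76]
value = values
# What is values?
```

Trace (tracking values):
values = [8, 19, 11, 21, 11]  # -> values = [8, 19, 11, 21, 11]
values[1:3] = [76]  # -> values = [8, 76, 21, 11]
value = values  # -> value = [8, 76, 21, 11]

Answer: [8, 76, 21, 11]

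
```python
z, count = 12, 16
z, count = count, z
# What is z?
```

Answer: 16

Derivation:
Trace (tracking z):
z, count = (12, 16)  # -> z = 12, count = 16
z, count = (count, z)  # -> z = 16, count = 12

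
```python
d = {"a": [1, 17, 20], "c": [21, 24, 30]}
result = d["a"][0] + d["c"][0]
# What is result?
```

Trace (tracking result):
d = {'a': [1, 17, 20], 'c': [21, 24, 30]}  # -> d = {'a': [1, 17, 20], 'c': [21, 24, 30]}
result = d['a'][0] + d['c'][0]  # -> result = 22

Answer: 22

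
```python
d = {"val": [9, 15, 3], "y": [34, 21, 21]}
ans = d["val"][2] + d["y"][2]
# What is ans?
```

Trace (tracking ans):
d = {'val': [9, 15, 3], 'y': [34, 21, 21]}  # -> d = {'val': [9, 15, 3], 'y': [34, 21, 21]}
ans = d['val'][2] + d['y'][2]  # -> ans = 24

Answer: 24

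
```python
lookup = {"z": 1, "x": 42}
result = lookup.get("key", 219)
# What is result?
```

Trace (tracking result):
lookup = {'z': 1, 'x': 42}  # -> lookup = {'z': 1, 'x': 42}
result = lookup.get('key', 219)  # -> result = 219

Answer: 219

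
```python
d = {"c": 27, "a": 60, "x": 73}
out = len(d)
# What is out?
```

Trace (tracking out):
d = {'c': 27, 'a': 60, 'x': 73}  # -> d = {'c': 27, 'a': 60, 'x': 73}
out = len(d)  # -> out = 3

Answer: 3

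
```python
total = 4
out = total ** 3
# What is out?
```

Answer: 64

Derivation:
Trace (tracking out):
total = 4  # -> total = 4
out = total ** 3  # -> out = 64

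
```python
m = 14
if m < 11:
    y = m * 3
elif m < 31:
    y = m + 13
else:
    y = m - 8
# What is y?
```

Answer: 27

Derivation:
Trace (tracking y):
m = 14  # -> m = 14
if m < 11:  # condition is False
elif m < 31:  # condition is True
    y = m + 13  # -> y = 27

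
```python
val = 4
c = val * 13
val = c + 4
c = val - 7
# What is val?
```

Answer: 56

Derivation:
Trace (tracking val):
val = 4  # -> val = 4
c = val * 13  # -> c = 52
val = c + 4  # -> val = 56
c = val - 7  # -> c = 49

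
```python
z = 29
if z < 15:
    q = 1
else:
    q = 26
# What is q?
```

Answer: 26

Derivation:
Trace (tracking q):
z = 29  # -> z = 29
if z < 15:  # condition is False
else:
    q = 26  # -> q = 26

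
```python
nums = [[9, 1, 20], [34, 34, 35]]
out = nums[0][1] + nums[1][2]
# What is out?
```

Answer: 36

Derivation:
Trace (tracking out):
nums = [[9, 1, 20], [34, 34, 35]]  # -> nums = [[9, 1, 20], [34, 34, 35]]
out = nums[0][1] + nums[1][2]  # -> out = 36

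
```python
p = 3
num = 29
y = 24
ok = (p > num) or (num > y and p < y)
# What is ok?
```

Trace (tracking ok):
p = 3  # -> p = 3
num = 29  # -> num = 29
y = 24  # -> y = 24
ok = p > num or (num > y and p < y)  # -> ok = True

Answer: True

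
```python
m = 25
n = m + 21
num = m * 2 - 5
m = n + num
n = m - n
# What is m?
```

Answer: 91

Derivation:
Trace (tracking m):
m = 25  # -> m = 25
n = m + 21  # -> n = 46
num = m * 2 - 5  # -> num = 45
m = n + num  # -> m = 91
n = m - n  # -> n = 45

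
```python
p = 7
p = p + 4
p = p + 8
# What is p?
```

Trace (tracking p):
p = 7  # -> p = 7
p = p + 4  # -> p = 11
p = p + 8  # -> p = 19

Answer: 19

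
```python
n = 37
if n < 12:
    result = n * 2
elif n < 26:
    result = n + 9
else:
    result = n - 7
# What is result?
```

Answer: 30

Derivation:
Trace (tracking result):
n = 37  # -> n = 37
if n < 12:  # condition is False
elif n < 26:  # condition is False
else:
    result = n - 7  # -> result = 30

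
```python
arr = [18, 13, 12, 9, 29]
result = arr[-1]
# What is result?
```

Answer: 29

Derivation:
Trace (tracking result):
arr = [18, 13, 12, 9, 29]  # -> arr = [18, 13, 12, 9, 29]
result = arr[-1]  # -> result = 29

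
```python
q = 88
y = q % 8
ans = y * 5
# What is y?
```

Answer: 0

Derivation:
Trace (tracking y):
q = 88  # -> q = 88
y = q % 8  # -> y = 0
ans = y * 5  # -> ans = 0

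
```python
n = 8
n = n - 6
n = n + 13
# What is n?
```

Answer: 15

Derivation:
Trace (tracking n):
n = 8  # -> n = 8
n = n - 6  # -> n = 2
n = n + 13  # -> n = 15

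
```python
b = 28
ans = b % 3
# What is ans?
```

Trace (tracking ans):
b = 28  # -> b = 28
ans = b % 3  # -> ans = 1

Answer: 1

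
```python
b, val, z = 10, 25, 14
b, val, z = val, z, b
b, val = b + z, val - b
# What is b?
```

Trace (tracking b):
b, val, z = (10, 25, 14)  # -> b = 10, val = 25, z = 14
b, val, z = (val, z, b)  # -> b = 25, val = 14, z = 10
b, val = (b + z, val - b)  # -> b = 35, val = -11

Answer: 35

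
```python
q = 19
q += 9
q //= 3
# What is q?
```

Answer: 9

Derivation:
Trace (tracking q):
q = 19  # -> q = 19
q += 9  # -> q = 28
q //= 3  # -> q = 9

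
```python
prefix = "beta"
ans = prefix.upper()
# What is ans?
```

Trace (tracking ans):
prefix = 'beta'  # -> prefix = 'beta'
ans = prefix.upper()  # -> ans = 'BETA'

Answer: 'BETA'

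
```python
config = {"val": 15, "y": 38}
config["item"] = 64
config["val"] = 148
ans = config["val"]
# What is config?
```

Answer: {'val': 148, 'y': 38, 'item': 64}

Derivation:
Trace (tracking config):
config = {'val': 15, 'y': 38}  # -> config = {'val': 15, 'y': 38}
config['item'] = 64  # -> config = {'val': 15, 'y': 38, 'item': 64}
config['val'] = 148  # -> config = {'val': 148, 'y': 38, 'item': 64}
ans = config['val']  # -> ans = 148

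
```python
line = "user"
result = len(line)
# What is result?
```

Answer: 4

Derivation:
Trace (tracking result):
line = 'user'  # -> line = 'user'
result = len(line)  # -> result = 4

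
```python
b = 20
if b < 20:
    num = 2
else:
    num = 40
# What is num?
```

Answer: 40

Derivation:
Trace (tracking num):
b = 20  # -> b = 20
if b < 20:  # condition is False
else:
    num = 40  # -> num = 40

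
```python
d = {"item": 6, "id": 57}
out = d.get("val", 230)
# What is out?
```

Answer: 230

Derivation:
Trace (tracking out):
d = {'item': 6, 'id': 57}  # -> d = {'item': 6, 'id': 57}
out = d.get('val', 230)  # -> out = 230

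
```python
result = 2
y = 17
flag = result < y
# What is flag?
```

Answer: True

Derivation:
Trace (tracking flag):
result = 2  # -> result = 2
y = 17  # -> y = 17
flag = result < y  # -> flag = True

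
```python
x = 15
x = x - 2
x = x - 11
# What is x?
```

Answer: 2

Derivation:
Trace (tracking x):
x = 15  # -> x = 15
x = x - 2  # -> x = 13
x = x - 11  # -> x = 2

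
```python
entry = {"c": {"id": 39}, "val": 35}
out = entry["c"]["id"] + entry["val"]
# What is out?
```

Answer: 74

Derivation:
Trace (tracking out):
entry = {'c': {'id': 39}, 'val': 35}  # -> entry = {'c': {'id': 39}, 'val': 35}
out = entry['c']['id'] + entry['val']  # -> out = 74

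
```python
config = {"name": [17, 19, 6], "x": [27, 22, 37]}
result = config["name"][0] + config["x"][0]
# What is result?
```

Answer: 44

Derivation:
Trace (tracking result):
config = {'name': [17, 19, 6], 'x': [27, 22, 37]}  # -> config = {'name': [17, 19, 6], 'x': [27, 22, 37]}
result = config['name'][0] + config['x'][0]  # -> result = 44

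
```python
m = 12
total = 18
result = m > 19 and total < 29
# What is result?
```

Trace (tracking result):
m = 12  # -> m = 12
total = 18  # -> total = 18
result = m > 19 and total < 29  # -> result = False

Answer: False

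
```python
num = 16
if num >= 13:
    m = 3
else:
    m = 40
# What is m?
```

Answer: 3

Derivation:
Trace (tracking m):
num = 16  # -> num = 16
if num >= 13:  # condition is True
    m = 3  # -> m = 3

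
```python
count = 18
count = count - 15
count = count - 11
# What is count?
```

Answer: -8

Derivation:
Trace (tracking count):
count = 18  # -> count = 18
count = count - 15  # -> count = 3
count = count - 11  # -> count = -8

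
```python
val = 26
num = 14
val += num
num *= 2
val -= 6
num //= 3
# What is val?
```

Answer: 34

Derivation:
Trace (tracking val):
val = 26  # -> val = 26
num = 14  # -> num = 14
val += num  # -> val = 40
num *= 2  # -> num = 28
val -= 6  # -> val = 34
num //= 3  # -> num = 9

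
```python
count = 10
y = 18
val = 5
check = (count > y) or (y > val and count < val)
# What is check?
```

Trace (tracking check):
count = 10  # -> count = 10
y = 18  # -> y = 18
val = 5  # -> val = 5
check = count > y or (y > val and count < val)  # -> check = False

Answer: False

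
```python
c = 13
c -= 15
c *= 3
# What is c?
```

Answer: -6

Derivation:
Trace (tracking c):
c = 13  # -> c = 13
c -= 15  # -> c = -2
c *= 3  # -> c = -6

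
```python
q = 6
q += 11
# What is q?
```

Trace (tracking q):
q = 6  # -> q = 6
q += 11  # -> q = 17

Answer: 17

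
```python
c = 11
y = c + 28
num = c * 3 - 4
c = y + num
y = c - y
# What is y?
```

Trace (tracking y):
c = 11  # -> c = 11
y = c + 28  # -> y = 39
num = c * 3 - 4  # -> num = 29
c = y + num  # -> c = 68
y = c - y  # -> y = 29

Answer: 29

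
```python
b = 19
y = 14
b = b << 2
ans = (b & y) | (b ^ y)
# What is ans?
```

Answer: 78

Derivation:
Trace (tracking ans):
b = 19  # -> b = 19
y = 14  # -> y = 14
b = b << 2  # -> b = 76
ans = b & y | b ^ y  # -> ans = 78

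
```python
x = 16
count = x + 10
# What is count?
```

Trace (tracking count):
x = 16  # -> x = 16
count = x + 10  # -> count = 26

Answer: 26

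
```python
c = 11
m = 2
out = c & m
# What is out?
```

Answer: 2

Derivation:
Trace (tracking out):
c = 11  # -> c = 11
m = 2  # -> m = 2
out = c & m  # -> out = 2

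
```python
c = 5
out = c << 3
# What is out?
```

Trace (tracking out):
c = 5  # -> c = 5
out = c << 3  # -> out = 40

Answer: 40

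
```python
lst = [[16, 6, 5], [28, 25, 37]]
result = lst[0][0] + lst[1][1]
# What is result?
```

Answer: 41

Derivation:
Trace (tracking result):
lst = [[16, 6, 5], [28, 25, 37]]  # -> lst = [[16, 6, 5], [28, 25, 37]]
result = lst[0][0] + lst[1][1]  # -> result = 41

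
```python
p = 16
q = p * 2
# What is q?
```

Trace (tracking q):
p = 16  # -> p = 16
q = p * 2  # -> q = 32

Answer: 32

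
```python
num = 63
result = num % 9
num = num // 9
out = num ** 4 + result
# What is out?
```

Trace (tracking out):
num = 63  # -> num = 63
result = num % 9  # -> result = 0
num = num // 9  # -> num = 7
out = num ** 4 + result  # -> out = 2401

Answer: 2401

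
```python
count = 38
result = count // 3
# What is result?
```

Answer: 12

Derivation:
Trace (tracking result):
count = 38  # -> count = 38
result = count // 3  # -> result = 12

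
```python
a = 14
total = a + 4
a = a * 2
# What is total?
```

Trace (tracking total):
a = 14  # -> a = 14
total = a + 4  # -> total = 18
a = a * 2  # -> a = 28

Answer: 18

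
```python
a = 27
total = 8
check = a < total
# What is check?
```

Answer: False

Derivation:
Trace (tracking check):
a = 27  # -> a = 27
total = 8  # -> total = 8
check = a < total  # -> check = False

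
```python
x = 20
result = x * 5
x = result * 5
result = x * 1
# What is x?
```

Answer: 500

Derivation:
Trace (tracking x):
x = 20  # -> x = 20
result = x * 5  # -> result = 100
x = result * 5  # -> x = 500
result = x * 1  # -> result = 500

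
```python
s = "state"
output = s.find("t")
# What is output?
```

Answer: 1

Derivation:
Trace (tracking output):
s = 'state'  # -> s = 'state'
output = s.find('t')  # -> output = 1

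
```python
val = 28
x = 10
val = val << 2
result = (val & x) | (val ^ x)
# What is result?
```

Trace (tracking result):
val = 28  # -> val = 28
x = 10  # -> x = 10
val = val << 2  # -> val = 112
result = val & x | val ^ x  # -> result = 122

Answer: 122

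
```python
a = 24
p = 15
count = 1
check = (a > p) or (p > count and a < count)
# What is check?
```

Answer: True

Derivation:
Trace (tracking check):
a = 24  # -> a = 24
p = 15  # -> p = 15
count = 1  # -> count = 1
check = a > p or (p > count and a < count)  # -> check = True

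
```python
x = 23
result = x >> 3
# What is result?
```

Answer: 2

Derivation:
Trace (tracking result):
x = 23  # -> x = 23
result = x >> 3  # -> result = 2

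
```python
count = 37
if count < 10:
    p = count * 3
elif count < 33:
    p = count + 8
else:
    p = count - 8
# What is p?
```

Trace (tracking p):
count = 37  # -> count = 37
if count < 10:  # condition is False
elif count < 33:  # condition is False
else:
    p = count - 8  # -> p = 29

Answer: 29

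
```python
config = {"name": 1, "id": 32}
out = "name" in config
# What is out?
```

Trace (tracking out):
config = {'name': 1, 'id': 32}  # -> config = {'name': 1, 'id': 32}
out = 'name' in config  # -> out = True

Answer: True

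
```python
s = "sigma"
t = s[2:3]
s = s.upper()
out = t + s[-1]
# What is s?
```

Trace (tracking s):
s = 'sigma'  # -> s = 'sigma'
t = s[2:3]  # -> t = 'g'
s = s.upper()  # -> s = 'SIGMA'
out = t + s[-1]  # -> out = 'gA'

Answer: 'SIGMA'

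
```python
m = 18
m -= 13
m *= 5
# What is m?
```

Trace (tracking m):
m = 18  # -> m = 18
m -= 13  # -> m = 5
m *= 5  # -> m = 25

Answer: 25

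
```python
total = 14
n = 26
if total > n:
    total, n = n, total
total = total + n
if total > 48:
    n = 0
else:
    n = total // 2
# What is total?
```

Answer: 40

Derivation:
Trace (tracking total):
total = 14  # -> total = 14
n = 26  # -> n = 26
if total > n:  # condition is False
total = total + n  # -> total = 40
if total > 48:  # condition is False
else:
    n = total // 2  # -> n = 20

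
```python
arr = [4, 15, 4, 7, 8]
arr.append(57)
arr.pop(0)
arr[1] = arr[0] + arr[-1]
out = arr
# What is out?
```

Answer: [15, 72, 7, 8, 57]

Derivation:
Trace (tracking out):
arr = [4, 15, 4, 7, 8]  # -> arr = [4, 15, 4, 7, 8]
arr.append(57)  # -> arr = [4, 15, 4, 7, 8, 57]
arr.pop(0)  # -> arr = [15, 4, 7, 8, 57]
arr[1] = arr[0] + arr[-1]  # -> arr = [15, 72, 7, 8, 57]
out = arr  # -> out = [15, 72, 7, 8, 57]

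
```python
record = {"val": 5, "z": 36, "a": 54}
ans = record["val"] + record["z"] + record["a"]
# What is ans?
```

Answer: 95

Derivation:
Trace (tracking ans):
record = {'val': 5, 'z': 36, 'a': 54}  # -> record = {'val': 5, 'z': 36, 'a': 54}
ans = record['val'] + record['z'] + record['a']  # -> ans = 95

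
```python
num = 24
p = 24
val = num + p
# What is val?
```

Trace (tracking val):
num = 24  # -> num = 24
p = 24  # -> p = 24
val = num + p  # -> val = 48

Answer: 48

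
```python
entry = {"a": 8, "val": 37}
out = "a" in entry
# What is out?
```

Answer: True

Derivation:
Trace (tracking out):
entry = {'a': 8, 'val': 37}  # -> entry = {'a': 8, 'val': 37}
out = 'a' in entry  # -> out = True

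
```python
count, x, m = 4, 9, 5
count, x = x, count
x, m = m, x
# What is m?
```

Trace (tracking m):
count, x, m = (4, 9, 5)  # -> count = 4, x = 9, m = 5
count, x = (x, count)  # -> count = 9, x = 4
x, m = (m, x)  # -> x = 5, m = 4

Answer: 4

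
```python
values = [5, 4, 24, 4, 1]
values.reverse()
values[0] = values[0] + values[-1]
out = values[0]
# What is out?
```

Trace (tracking out):
values = [5, 4, 24, 4, 1]  # -> values = [5, 4, 24, 4, 1]
values.reverse()  # -> values = [1, 4, 24, 4, 5]
values[0] = values[0] + values[-1]  # -> values = [6, 4, 24, 4, 5]
out = values[0]  # -> out = 6

Answer: 6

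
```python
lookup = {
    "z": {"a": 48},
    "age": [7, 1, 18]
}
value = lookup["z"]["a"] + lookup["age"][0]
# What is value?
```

Answer: 55

Derivation:
Trace (tracking value):
lookup = {'z': {'a': 48}, 'age': [7, 1, 18]}  # -> lookup = {'z': {'a': 48}, 'age': [7, 1, 18]}
value = lookup['z']['a'] + lookup['age'][0]  # -> value = 55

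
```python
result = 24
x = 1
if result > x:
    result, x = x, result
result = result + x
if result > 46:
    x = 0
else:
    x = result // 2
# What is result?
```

Answer: 25

Derivation:
Trace (tracking result):
result = 24  # -> result = 24
x = 1  # -> x = 1
if result > x:  # condition is True
    result, x = (x, result)  # -> result = 1, x = 24
result = result + x  # -> result = 25
if result > 46:  # condition is False
else:
    x = result // 2  # -> x = 12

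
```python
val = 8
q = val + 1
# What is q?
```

Trace (tracking q):
val = 8  # -> val = 8
q = val + 1  # -> q = 9

Answer: 9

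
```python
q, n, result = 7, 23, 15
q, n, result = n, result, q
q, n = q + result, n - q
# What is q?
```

Trace (tracking q):
q, n, result = (7, 23, 15)  # -> q = 7, n = 23, result = 15
q, n, result = (n, result, q)  # -> q = 23, n = 15, result = 7
q, n = (q + result, n - q)  # -> q = 30, n = -8

Answer: 30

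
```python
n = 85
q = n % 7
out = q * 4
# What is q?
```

Answer: 1

Derivation:
Trace (tracking q):
n = 85  # -> n = 85
q = n % 7  # -> q = 1
out = q * 4  # -> out = 4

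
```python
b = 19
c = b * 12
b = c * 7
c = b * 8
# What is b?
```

Answer: 1596

Derivation:
Trace (tracking b):
b = 19  # -> b = 19
c = b * 12  # -> c = 228
b = c * 7  # -> b = 1596
c = b * 8  # -> c = 12768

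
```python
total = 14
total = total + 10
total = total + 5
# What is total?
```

Trace (tracking total):
total = 14  # -> total = 14
total = total + 10  # -> total = 24
total = total + 5  # -> total = 29

Answer: 29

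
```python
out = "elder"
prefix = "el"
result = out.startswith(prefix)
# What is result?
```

Answer: True

Derivation:
Trace (tracking result):
out = 'elder'  # -> out = 'elder'
prefix = 'el'  # -> prefix = 'el'
result = out.startswith(prefix)  # -> result = True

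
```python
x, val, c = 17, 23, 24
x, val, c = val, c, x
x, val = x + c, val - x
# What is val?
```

Answer: 1

Derivation:
Trace (tracking val):
x, val, c = (17, 23, 24)  # -> x = 17, val = 23, c = 24
x, val, c = (val, c, x)  # -> x = 23, val = 24, c = 17
x, val = (x + c, val - x)  # -> x = 40, val = 1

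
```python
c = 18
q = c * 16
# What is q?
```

Answer: 288

Derivation:
Trace (tracking q):
c = 18  # -> c = 18
q = c * 16  # -> q = 288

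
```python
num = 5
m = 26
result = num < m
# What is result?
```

Answer: True

Derivation:
Trace (tracking result):
num = 5  # -> num = 5
m = 26  # -> m = 26
result = num < m  # -> result = True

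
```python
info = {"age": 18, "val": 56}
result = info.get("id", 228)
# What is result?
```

Answer: 228

Derivation:
Trace (tracking result):
info = {'age': 18, 'val': 56}  # -> info = {'age': 18, 'val': 56}
result = info.get('id', 228)  # -> result = 228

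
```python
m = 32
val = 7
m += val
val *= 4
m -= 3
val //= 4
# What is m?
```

Trace (tracking m):
m = 32  # -> m = 32
val = 7  # -> val = 7
m += val  # -> m = 39
val *= 4  # -> val = 28
m -= 3  # -> m = 36
val //= 4  # -> val = 7

Answer: 36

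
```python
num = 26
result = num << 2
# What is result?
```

Trace (tracking result):
num = 26  # -> num = 26
result = num << 2  # -> result = 104

Answer: 104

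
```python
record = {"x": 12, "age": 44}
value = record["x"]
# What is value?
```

Trace (tracking value):
record = {'x': 12, 'age': 44}  # -> record = {'x': 12, 'age': 44}
value = record['x']  # -> value = 12

Answer: 12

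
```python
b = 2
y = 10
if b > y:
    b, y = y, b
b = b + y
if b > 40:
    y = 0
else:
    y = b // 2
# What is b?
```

Answer: 12

Derivation:
Trace (tracking b):
b = 2  # -> b = 2
y = 10  # -> y = 10
if b > y:  # condition is False
b = b + y  # -> b = 12
if b > 40:  # condition is False
else:
    y = b // 2  # -> y = 6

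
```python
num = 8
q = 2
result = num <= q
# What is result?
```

Answer: False

Derivation:
Trace (tracking result):
num = 8  # -> num = 8
q = 2  # -> q = 2
result = num <= q  # -> result = False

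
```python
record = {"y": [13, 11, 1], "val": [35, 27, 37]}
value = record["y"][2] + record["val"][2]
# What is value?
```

Answer: 38

Derivation:
Trace (tracking value):
record = {'y': [13, 11, 1], 'val': [35, 27, 37]}  # -> record = {'y': [13, 11, 1], 'val': [35, 27, 37]}
value = record['y'][2] + record['val'][2]  # -> value = 38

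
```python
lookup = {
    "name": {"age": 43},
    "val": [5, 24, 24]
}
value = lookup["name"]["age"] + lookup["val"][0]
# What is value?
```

Answer: 48

Derivation:
Trace (tracking value):
lookup = {'name': {'age': 43}, 'val': [5, 24, 24]}  # -> lookup = {'name': {'age': 43}, 'val': [5, 24, 24]}
value = lookup['name']['age'] + lookup['val'][0]  # -> value = 48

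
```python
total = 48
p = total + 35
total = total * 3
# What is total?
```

Trace (tracking total):
total = 48  # -> total = 48
p = total + 35  # -> p = 83
total = total * 3  # -> total = 144

Answer: 144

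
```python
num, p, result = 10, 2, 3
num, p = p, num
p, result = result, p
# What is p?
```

Trace (tracking p):
num, p, result = (10, 2, 3)  # -> num = 10, p = 2, result = 3
num, p = (p, num)  # -> num = 2, p = 10
p, result = (result, p)  # -> p = 3, result = 10

Answer: 3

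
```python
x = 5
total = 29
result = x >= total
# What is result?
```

Trace (tracking result):
x = 5  # -> x = 5
total = 29  # -> total = 29
result = x >= total  # -> result = False

Answer: False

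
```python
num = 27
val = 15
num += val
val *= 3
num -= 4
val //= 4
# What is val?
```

Trace (tracking val):
num = 27  # -> num = 27
val = 15  # -> val = 15
num += val  # -> num = 42
val *= 3  # -> val = 45
num -= 4  # -> num = 38
val //= 4  # -> val = 11

Answer: 11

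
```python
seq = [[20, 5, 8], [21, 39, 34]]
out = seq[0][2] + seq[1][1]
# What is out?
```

Trace (tracking out):
seq = [[20, 5, 8], [21, 39, 34]]  # -> seq = [[20, 5, 8], [21, 39, 34]]
out = seq[0][2] + seq[1][1]  # -> out = 47

Answer: 47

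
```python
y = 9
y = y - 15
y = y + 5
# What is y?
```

Trace (tracking y):
y = 9  # -> y = 9
y = y - 15  # -> y = -6
y = y + 5  # -> y = -1

Answer: -1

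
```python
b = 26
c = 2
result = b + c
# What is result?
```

Answer: 28

Derivation:
Trace (tracking result):
b = 26  # -> b = 26
c = 2  # -> c = 2
result = b + c  # -> result = 28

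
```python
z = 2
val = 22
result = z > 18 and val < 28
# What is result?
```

Trace (tracking result):
z = 2  # -> z = 2
val = 22  # -> val = 22
result = z > 18 and val < 28  # -> result = False

Answer: False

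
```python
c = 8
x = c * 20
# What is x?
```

Answer: 160

Derivation:
Trace (tracking x):
c = 8  # -> c = 8
x = c * 20  # -> x = 160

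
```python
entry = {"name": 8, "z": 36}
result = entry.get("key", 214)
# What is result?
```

Answer: 214

Derivation:
Trace (tracking result):
entry = {'name': 8, 'z': 36}  # -> entry = {'name': 8, 'z': 36}
result = entry.get('key', 214)  # -> result = 214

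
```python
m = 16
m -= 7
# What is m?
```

Answer: 9

Derivation:
Trace (tracking m):
m = 16  # -> m = 16
m -= 7  # -> m = 9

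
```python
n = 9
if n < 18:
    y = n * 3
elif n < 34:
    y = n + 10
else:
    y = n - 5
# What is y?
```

Answer: 27

Derivation:
Trace (tracking y):
n = 9  # -> n = 9
if n < 18:  # condition is True
    y = n * 3  # -> y = 27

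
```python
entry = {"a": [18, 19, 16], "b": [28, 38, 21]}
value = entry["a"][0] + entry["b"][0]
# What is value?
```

Answer: 46

Derivation:
Trace (tracking value):
entry = {'a': [18, 19, 16], 'b': [28, 38, 21]}  # -> entry = {'a': [18, 19, 16], 'b': [28, 38, 21]}
value = entry['a'][0] + entry['b'][0]  # -> value = 46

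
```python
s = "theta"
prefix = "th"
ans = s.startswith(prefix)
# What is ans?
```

Trace (tracking ans):
s = 'theta'  # -> s = 'theta'
prefix = 'th'  # -> prefix = 'th'
ans = s.startswith(prefix)  # -> ans = True

Answer: True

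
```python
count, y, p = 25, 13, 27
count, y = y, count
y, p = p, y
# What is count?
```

Trace (tracking count):
count, y, p = (25, 13, 27)  # -> count = 25, y = 13, p = 27
count, y = (y, count)  # -> count = 13, y = 25
y, p = (p, y)  # -> y = 27, p = 25

Answer: 13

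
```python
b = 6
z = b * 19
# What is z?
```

Trace (tracking z):
b = 6  # -> b = 6
z = b * 19  # -> z = 114

Answer: 114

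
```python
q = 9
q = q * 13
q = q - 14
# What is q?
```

Answer: 103

Derivation:
Trace (tracking q):
q = 9  # -> q = 9
q = q * 13  # -> q = 117
q = q - 14  # -> q = 103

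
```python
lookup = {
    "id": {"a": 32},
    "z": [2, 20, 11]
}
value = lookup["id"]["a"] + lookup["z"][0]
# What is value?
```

Trace (tracking value):
lookup = {'id': {'a': 32}, 'z': [2, 20, 11]}  # -> lookup = {'id': {'a': 32}, 'z': [2, 20, 11]}
value = lookup['id']['a'] + lookup['z'][0]  # -> value = 34

Answer: 34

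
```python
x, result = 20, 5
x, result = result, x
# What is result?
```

Answer: 20

Derivation:
Trace (tracking result):
x, result = (20, 5)  # -> x = 20, result = 5
x, result = (result, x)  # -> x = 5, result = 20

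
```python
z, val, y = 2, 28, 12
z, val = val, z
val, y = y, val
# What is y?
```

Answer: 2

Derivation:
Trace (tracking y):
z, val, y = (2, 28, 12)  # -> z = 2, val = 28, y = 12
z, val = (val, z)  # -> z = 28, val = 2
val, y = (y, val)  # -> val = 12, y = 2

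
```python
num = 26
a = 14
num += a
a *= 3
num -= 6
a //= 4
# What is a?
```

Trace (tracking a):
num = 26  # -> num = 26
a = 14  # -> a = 14
num += a  # -> num = 40
a *= 3  # -> a = 42
num -= 6  # -> num = 34
a //= 4  # -> a = 10

Answer: 10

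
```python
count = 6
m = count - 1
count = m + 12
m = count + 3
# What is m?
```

Answer: 20

Derivation:
Trace (tracking m):
count = 6  # -> count = 6
m = count - 1  # -> m = 5
count = m + 12  # -> count = 17
m = count + 3  # -> m = 20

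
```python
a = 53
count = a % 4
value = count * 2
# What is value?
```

Answer: 2

Derivation:
Trace (tracking value):
a = 53  # -> a = 53
count = a % 4  # -> count = 1
value = count * 2  # -> value = 2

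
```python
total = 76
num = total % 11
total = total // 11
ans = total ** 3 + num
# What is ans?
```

Answer: 226

Derivation:
Trace (tracking ans):
total = 76  # -> total = 76
num = total % 11  # -> num = 10
total = total // 11  # -> total = 6
ans = total ** 3 + num  # -> ans = 226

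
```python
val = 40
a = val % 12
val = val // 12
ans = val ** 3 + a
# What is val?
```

Answer: 3

Derivation:
Trace (tracking val):
val = 40  # -> val = 40
a = val % 12  # -> a = 4
val = val // 12  # -> val = 3
ans = val ** 3 + a  # -> ans = 31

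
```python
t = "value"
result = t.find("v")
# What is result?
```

Answer: 0

Derivation:
Trace (tracking result):
t = 'value'  # -> t = 'value'
result = t.find('v')  # -> result = 0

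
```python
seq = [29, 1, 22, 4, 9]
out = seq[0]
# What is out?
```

Trace (tracking out):
seq = [29, 1, 22, 4, 9]  # -> seq = [29, 1, 22, 4, 9]
out = seq[0]  # -> out = 29

Answer: 29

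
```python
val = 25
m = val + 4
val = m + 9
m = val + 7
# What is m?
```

Trace (tracking m):
val = 25  # -> val = 25
m = val + 4  # -> m = 29
val = m + 9  # -> val = 38
m = val + 7  # -> m = 45

Answer: 45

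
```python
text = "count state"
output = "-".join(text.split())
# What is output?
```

Answer: 'count-state'

Derivation:
Trace (tracking output):
text = 'count state'  # -> text = 'count state'
output = '-'.join(text.split())  # -> output = 'count-state'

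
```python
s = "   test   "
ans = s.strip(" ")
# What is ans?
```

Answer: 'test'

Derivation:
Trace (tracking ans):
s = '   test   '  # -> s = '   test   '
ans = s.strip(' ')  # -> ans = 'test'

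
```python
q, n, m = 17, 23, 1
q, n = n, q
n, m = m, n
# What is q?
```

Answer: 23

Derivation:
Trace (tracking q):
q, n, m = (17, 23, 1)  # -> q = 17, n = 23, m = 1
q, n = (n, q)  # -> q = 23, n = 17
n, m = (m, n)  # -> n = 1, m = 17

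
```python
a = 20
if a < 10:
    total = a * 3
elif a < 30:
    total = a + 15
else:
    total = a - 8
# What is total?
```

Trace (tracking total):
a = 20  # -> a = 20
if a < 10:  # condition is False
elif a < 30:  # condition is True
    total = a + 15  # -> total = 35

Answer: 35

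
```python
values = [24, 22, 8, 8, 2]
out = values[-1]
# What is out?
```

Answer: 2

Derivation:
Trace (tracking out):
values = [24, 22, 8, 8, 2]  # -> values = [24, 22, 8, 8, 2]
out = values[-1]  # -> out = 2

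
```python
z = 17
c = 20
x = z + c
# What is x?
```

Answer: 37

Derivation:
Trace (tracking x):
z = 17  # -> z = 17
c = 20  # -> c = 20
x = z + c  # -> x = 37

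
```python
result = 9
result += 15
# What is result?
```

Answer: 24

Derivation:
Trace (tracking result):
result = 9  # -> result = 9
result += 15  # -> result = 24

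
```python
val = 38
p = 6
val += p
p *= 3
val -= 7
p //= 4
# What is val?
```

Trace (tracking val):
val = 38  # -> val = 38
p = 6  # -> p = 6
val += p  # -> val = 44
p *= 3  # -> p = 18
val -= 7  # -> val = 37
p //= 4  # -> p = 4

Answer: 37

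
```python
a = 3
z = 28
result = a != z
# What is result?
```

Answer: True

Derivation:
Trace (tracking result):
a = 3  # -> a = 3
z = 28  # -> z = 28
result = a != z  # -> result = True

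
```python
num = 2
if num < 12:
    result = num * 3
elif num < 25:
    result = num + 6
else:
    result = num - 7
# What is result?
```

Answer: 6

Derivation:
Trace (tracking result):
num = 2  # -> num = 2
if num < 12:  # condition is True
    result = num * 3  # -> result = 6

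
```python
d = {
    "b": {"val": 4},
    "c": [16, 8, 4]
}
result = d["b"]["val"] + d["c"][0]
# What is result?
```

Answer: 20

Derivation:
Trace (tracking result):
d = {'b': {'val': 4}, 'c': [16, 8, 4]}  # -> d = {'b': {'val': 4}, 'c': [16, 8, 4]}
result = d['b']['val'] + d['c'][0]  # -> result = 20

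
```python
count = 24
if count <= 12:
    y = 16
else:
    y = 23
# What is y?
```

Answer: 23

Derivation:
Trace (tracking y):
count = 24  # -> count = 24
if count <= 12:  # condition is False
else:
    y = 23  # -> y = 23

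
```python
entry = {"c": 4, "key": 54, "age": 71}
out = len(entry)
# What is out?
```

Answer: 3

Derivation:
Trace (tracking out):
entry = {'c': 4, 'key': 54, 'age': 71}  # -> entry = {'c': 4, 'key': 54, 'age': 71}
out = len(entry)  # -> out = 3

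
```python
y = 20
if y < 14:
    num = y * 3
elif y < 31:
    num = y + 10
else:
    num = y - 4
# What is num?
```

Answer: 30

Derivation:
Trace (tracking num):
y = 20  # -> y = 20
if y < 14:  # condition is False
elif y < 31:  # condition is True
    num = y + 10  # -> num = 30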